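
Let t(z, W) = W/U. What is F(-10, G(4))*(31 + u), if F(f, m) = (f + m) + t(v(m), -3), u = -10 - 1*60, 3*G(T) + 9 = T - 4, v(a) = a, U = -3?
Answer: 468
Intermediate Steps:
t(z, W) = -W/3 (t(z, W) = W/(-3) = W*(-⅓) = -W/3)
G(T) = -13/3 + T/3 (G(T) = -3 + (T - 4)/3 = -3 + (-4 + T)/3 = -3 + (-4/3 + T/3) = -13/3 + T/3)
u = -70 (u = -10 - 60 = -70)
F(f, m) = 1 + f + m (F(f, m) = (f + m) - ⅓*(-3) = (f + m) + 1 = 1 + f + m)
F(-10, G(4))*(31 + u) = (1 - 10 + (-13/3 + (⅓)*4))*(31 - 70) = (1 - 10 + (-13/3 + 4/3))*(-39) = (1 - 10 - 3)*(-39) = -12*(-39) = 468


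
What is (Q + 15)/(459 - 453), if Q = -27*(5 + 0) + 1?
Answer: -119/6 ≈ -19.833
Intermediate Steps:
Q = -134 (Q = -27*5 + 1 = -135 + 1 = -134)
(Q + 15)/(459 - 453) = (-134 + 15)/(459 - 453) = -119/6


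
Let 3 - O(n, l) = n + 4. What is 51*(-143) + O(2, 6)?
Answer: -7296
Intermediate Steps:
O(n, l) = -1 - n (O(n, l) = 3 - (n + 4) = 3 - (4 + n) = 3 + (-4 - n) = -1 - n)
51*(-143) + O(2, 6) = 51*(-143) + (-1 - 1*2) = -7293 + (-1 - 2) = -7293 - 3 = -7296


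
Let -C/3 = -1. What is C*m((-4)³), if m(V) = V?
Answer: -192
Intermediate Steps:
C = 3 (C = -3*(-1) = 3)
C*m((-4)³) = 3*(-4)³ = 3*(-64) = -192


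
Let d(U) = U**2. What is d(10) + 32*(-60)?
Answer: -1820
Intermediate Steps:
d(10) + 32*(-60) = 10**2 + 32*(-60) = 100 - 1920 = -1820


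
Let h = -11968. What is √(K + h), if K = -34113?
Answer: I*√46081 ≈ 214.66*I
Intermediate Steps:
√(K + h) = √(-34113 - 11968) = √(-46081) = I*√46081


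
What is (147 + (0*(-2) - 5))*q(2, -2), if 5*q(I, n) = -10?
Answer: -284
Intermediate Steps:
q(I, n) = -2 (q(I, n) = (1/5)*(-10) = -2)
(147 + (0*(-2) - 5))*q(2, -2) = (147 + (0*(-2) - 5))*(-2) = (147 + (0 - 5))*(-2) = (147 - 5)*(-2) = 142*(-2) = -284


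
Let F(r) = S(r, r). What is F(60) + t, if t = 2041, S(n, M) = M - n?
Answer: 2041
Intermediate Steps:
F(r) = 0 (F(r) = r - r = 0)
F(60) + t = 0 + 2041 = 2041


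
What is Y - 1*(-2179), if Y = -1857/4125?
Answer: 2995506/1375 ≈ 2178.6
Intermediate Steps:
Y = -619/1375 (Y = -1857*1/4125 = -619/1375 ≈ -0.45018)
Y - 1*(-2179) = -619/1375 - 1*(-2179) = -619/1375 + 2179 = 2995506/1375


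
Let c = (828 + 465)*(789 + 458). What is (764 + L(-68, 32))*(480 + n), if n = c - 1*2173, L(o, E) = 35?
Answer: 1286931722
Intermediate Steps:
c = 1612371 (c = 1293*1247 = 1612371)
n = 1610198 (n = 1612371 - 1*2173 = 1612371 - 2173 = 1610198)
(764 + L(-68, 32))*(480 + n) = (764 + 35)*(480 + 1610198) = 799*1610678 = 1286931722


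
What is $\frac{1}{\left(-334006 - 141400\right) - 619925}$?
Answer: $- \frac{1}{1095331} \approx -9.1297 \cdot 10^{-7}$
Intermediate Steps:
$\frac{1}{\left(-334006 - 141400\right) - 619925} = \frac{1}{-475406 - 619925} = \frac{1}{-1095331} = - \frac{1}{1095331}$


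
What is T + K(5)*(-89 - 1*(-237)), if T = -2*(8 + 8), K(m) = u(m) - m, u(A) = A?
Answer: -32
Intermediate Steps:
K(m) = 0 (K(m) = m - m = 0)
T = -32 (T = -2*16 = -32)
T + K(5)*(-89 - 1*(-237)) = -32 + 0*(-89 - 1*(-237)) = -32 + 0*(-89 + 237) = -32 + 0*148 = -32 + 0 = -32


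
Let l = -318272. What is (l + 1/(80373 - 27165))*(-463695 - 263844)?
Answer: 4106864669452975/17736 ≈ 2.3156e+11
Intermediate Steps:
(l + 1/(80373 - 27165))*(-463695 - 263844) = (-318272 + 1/(80373 - 27165))*(-463695 - 263844) = (-318272 + 1/53208)*(-727539) = -16934616575/53208*(-727539) = 4106864669452975/17736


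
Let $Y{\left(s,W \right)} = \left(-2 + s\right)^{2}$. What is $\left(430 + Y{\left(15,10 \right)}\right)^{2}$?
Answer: $358801$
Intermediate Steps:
$\left(430 + Y{\left(15,10 \right)}\right)^{2} = \left(430 + \left(-2 + 15\right)^{2}\right)^{2} = \left(430 + 13^{2}\right)^{2} = \left(430 + 169\right)^{2} = 599^{2} = 358801$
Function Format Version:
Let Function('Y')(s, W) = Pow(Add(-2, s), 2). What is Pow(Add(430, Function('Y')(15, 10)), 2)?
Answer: 358801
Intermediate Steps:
Pow(Add(430, Function('Y')(15, 10)), 2) = Pow(Add(430, Pow(Add(-2, 15), 2)), 2) = Pow(Add(430, Pow(13, 2)), 2) = Pow(Add(430, 169), 2) = Pow(599, 2) = 358801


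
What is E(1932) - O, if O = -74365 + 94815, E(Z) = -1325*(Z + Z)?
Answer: -5140250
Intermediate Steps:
E(Z) = -2650*Z
O = 20450
E(1932) - O = -2650*1932 - 1*20450 = -5119800 - 20450 = -5140250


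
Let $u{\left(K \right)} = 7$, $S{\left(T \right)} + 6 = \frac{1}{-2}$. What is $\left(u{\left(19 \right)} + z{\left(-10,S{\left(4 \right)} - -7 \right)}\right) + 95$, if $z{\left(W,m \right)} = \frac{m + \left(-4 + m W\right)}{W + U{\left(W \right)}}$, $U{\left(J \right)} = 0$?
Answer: $\frac{2057}{20} \approx 102.85$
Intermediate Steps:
$S{\left(T \right)} = - \frac{13}{2}$ ($S{\left(T \right)} = -6 + \frac{1}{-2} = -6 - \frac{1}{2} = - \frac{13}{2}$)
$z{\left(W,m \right)} = \frac{-4 + m + W m}{W}$ ($z{\left(W,m \right)} = \frac{m + \left(-4 + m W\right)}{W + 0} = \frac{m + \left(-4 + W m\right)}{W} = \frac{-4 + m + W m}{W}$)
$\left(u{\left(19 \right)} + z{\left(-10,S{\left(4 \right)} - -7 \right)}\right) + 95 = \left(7 + \frac{-4 - - \frac{1}{2} - 10 \left(- \frac{13}{2} - -7\right)}{-10}\right) + 95 = \left(7 - \frac{-4 + \left(- \frac{13}{2} + 7\right) - 10 \left(- \frac{13}{2} + 7\right)}{10}\right) + 95 = \left(7 - \frac{-4 + \frac{1}{2} - 5}{10}\right) + 95 = \left(7 - - \frac{17}{20}\right) + 95 = \left(7 + \frac{17}{20}\right) + 95 = \frac{157}{20} + 95 = \frac{2057}{20}$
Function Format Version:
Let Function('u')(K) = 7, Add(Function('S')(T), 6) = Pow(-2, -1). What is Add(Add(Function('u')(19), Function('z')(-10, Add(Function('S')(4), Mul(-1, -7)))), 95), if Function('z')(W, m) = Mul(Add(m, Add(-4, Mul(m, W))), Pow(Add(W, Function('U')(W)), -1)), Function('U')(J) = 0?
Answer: Rational(2057, 20) ≈ 102.85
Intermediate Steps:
Function('S')(T) = Rational(-13, 2) (Function('S')(T) = Add(-6, Pow(-2, -1)) = Add(-6, Rational(-1, 2)) = Rational(-13, 2))
Function('z')(W, m) = Mul(Pow(W, -1), Add(-4, m, Mul(W, m))) (Function('z')(W, m) = Mul(Add(m, Add(-4, Mul(m, W))), Pow(Add(W, 0), -1)) = Mul(Add(m, Add(-4, Mul(W, m))), Pow(W, -1)) = Mul(Add(-4, m, Mul(W, m)), Pow(W, -1)) = Mul(Pow(W, -1), Add(-4, m, Mul(W, m))))
Add(Add(Function('u')(19), Function('z')(-10, Add(Function('S')(4), Mul(-1, -7)))), 95) = Add(Add(7, Mul(Pow(-10, -1), Add(-4, Add(Rational(-13, 2), Mul(-1, -7)), Mul(-10, Add(Rational(-13, 2), Mul(-1, -7)))))), 95) = Add(Add(7, Mul(Rational(-1, 10), Add(-4, Add(Rational(-13, 2), 7), Mul(-10, Add(Rational(-13, 2), 7))))), 95) = Add(Add(7, Mul(Rational(-1, 10), Add(-4, Rational(1, 2), Mul(-10, Rational(1, 2))))), 95) = Add(Add(7, Mul(Rational(-1, 10), Add(-4, Rational(1, 2), -5))), 95) = Add(Add(7, Mul(Rational(-1, 10), Rational(-17, 2))), 95) = Add(Add(7, Rational(17, 20)), 95) = Add(Rational(157, 20), 95) = Rational(2057, 20)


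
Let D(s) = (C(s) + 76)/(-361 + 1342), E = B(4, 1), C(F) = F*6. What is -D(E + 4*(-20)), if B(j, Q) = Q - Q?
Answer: 404/981 ≈ 0.41182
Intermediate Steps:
B(j, Q) = 0
C(F) = 6*F
E = 0
D(s) = 76/981 + 2*s/327 (D(s) = (6*s + 76)/(-361 + 1342) = (76 + 6*s)/981 = (76 + 6*s)*(1/981) = 76/981 + 2*s/327)
-D(E + 4*(-20)) = -(76/981 + 2*(0 + 4*(-20))/327) = -(76/981 + 2*(0 - 80)/327) = -(76/981 + (2/327)*(-80)) = -(76/981 - 160/327) = -1*(-404/981) = 404/981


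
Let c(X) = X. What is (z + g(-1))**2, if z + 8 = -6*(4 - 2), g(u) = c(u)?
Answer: 441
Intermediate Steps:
g(u) = u
z = -20 (z = -8 - 6*(4 - 2) = -8 - 6*2 = -8 - 12 = -20)
(z + g(-1))**2 = (-20 - 1)**2 = (-21)**2 = 441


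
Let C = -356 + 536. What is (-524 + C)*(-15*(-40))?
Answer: -206400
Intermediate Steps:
C = 180
(-524 + C)*(-15*(-40)) = (-524 + 180)*(-15*(-40)) = -344*600 = -206400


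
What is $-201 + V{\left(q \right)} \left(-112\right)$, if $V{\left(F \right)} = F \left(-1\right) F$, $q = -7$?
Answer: $5287$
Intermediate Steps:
$V{\left(F \right)} = - F^{2}$ ($V{\left(F \right)} = - F F = - F^{2}$)
$-201 + V{\left(q \right)} \left(-112\right) = -201 + - \left(-7\right)^{2} \left(-112\right) = -201 + \left(-1\right) 49 \left(-112\right) = -201 - -5488 = -201 + 5488 = 5287$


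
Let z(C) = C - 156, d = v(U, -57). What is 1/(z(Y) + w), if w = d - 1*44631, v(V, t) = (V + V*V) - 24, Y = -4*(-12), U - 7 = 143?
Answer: -1/22113 ≈ -4.5222e-5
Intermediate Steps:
U = 150 (U = 7 + 143 = 150)
Y = 48
v(V, t) = -24 + V + V² (v(V, t) = (V + V²) - 24 = -24 + V + V²)
d = 22626 (d = -24 + 150 + 150² = -24 + 150 + 22500 = 22626)
z(C) = -156 + C
w = -22005 (w = 22626 - 1*44631 = 22626 - 44631 = -22005)
1/(z(Y) + w) = 1/((-156 + 48) - 22005) = 1/(-108 - 22005) = 1/(-22113) = -1/22113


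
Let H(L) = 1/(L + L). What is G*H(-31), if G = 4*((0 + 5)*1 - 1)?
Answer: -8/31 ≈ -0.25806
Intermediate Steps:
H(L) = 1/(2*L)
G = 16 (G = 4*(5*1 - 1) = 4*(5 - 1) = 4*4 = 16)
G*H(-31) = 16*((1/2)/(-31)) = 16*((1/2)*(-1/31)) = 16*(-1/62) = -8/31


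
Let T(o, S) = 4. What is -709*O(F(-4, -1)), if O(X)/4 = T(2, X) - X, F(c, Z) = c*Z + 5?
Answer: 14180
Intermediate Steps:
F(c, Z) = 5 + Z*c (F(c, Z) = Z*c + 5 = 5 + Z*c)
O(X) = 16 - 4*X (O(X) = 4*(4 - X) = 16 - 4*X)
-709*O(F(-4, -1)) = -709*(16 - 4*(5 - 1*(-4))) = -709*(16 - 4*(5 + 4)) = -709*(16 - 4*9) = -709*(16 - 36) = -709*(-20) = 14180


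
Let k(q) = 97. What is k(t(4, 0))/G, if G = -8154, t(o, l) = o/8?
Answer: -97/8154 ≈ -0.011896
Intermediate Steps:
t(o, l) = o/8 (t(o, l) = o*(⅛) = o/8)
k(t(4, 0))/G = 97/(-8154) = 97*(-1/8154) = -97/8154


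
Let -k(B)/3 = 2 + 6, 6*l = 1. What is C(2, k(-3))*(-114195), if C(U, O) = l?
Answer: -38065/2 ≈ -19033.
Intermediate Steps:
l = 1/6 (l = (1/6)*1 = 1/6 ≈ 0.16667)
k(B) = -24 (k(B) = -3*(2 + 6) = -3*8 = -24)
C(U, O) = 1/6
C(2, k(-3))*(-114195) = (1/6)*(-114195) = -38065/2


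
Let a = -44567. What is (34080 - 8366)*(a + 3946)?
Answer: -1044528394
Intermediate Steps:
(34080 - 8366)*(a + 3946) = (34080 - 8366)*(-44567 + 3946) = 25714*(-40621) = -1044528394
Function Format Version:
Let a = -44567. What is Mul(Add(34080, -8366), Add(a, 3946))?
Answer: -1044528394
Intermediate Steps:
Mul(Add(34080, -8366), Add(a, 3946)) = Mul(Add(34080, -8366), Add(-44567, 3946)) = Mul(25714, -40621) = -1044528394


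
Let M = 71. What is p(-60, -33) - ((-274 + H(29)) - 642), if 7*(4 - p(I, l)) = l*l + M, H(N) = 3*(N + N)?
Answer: 4062/7 ≈ 580.29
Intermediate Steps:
H(N) = 6*N (H(N) = 3*(2*N) = 6*N)
p(I, l) = -43/7 - l**2/7 (p(I, l) = 4 - (l*l + 71)/7 = 4 - (l**2 + 71)/7 = 4 - (71 + l**2)/7 = 4 + (-71/7 - l**2/7) = -43/7 - l**2/7)
p(-60, -33) - ((-274 + H(29)) - 642) = (-43/7 - 1/7*(-33)**2) - ((-274 + 6*29) - 642) = (-43/7 - 1/7*1089) - ((-274 + 174) - 642) = (-43/7 - 1089/7) - (-100 - 642) = -1132/7 - 1*(-742) = -1132/7 + 742 = 4062/7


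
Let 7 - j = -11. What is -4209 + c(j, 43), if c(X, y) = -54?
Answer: -4263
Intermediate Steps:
j = 18 (j = 7 - 1*(-11) = 7 + 11 = 18)
-4209 + c(j, 43) = -4209 - 54 = -4263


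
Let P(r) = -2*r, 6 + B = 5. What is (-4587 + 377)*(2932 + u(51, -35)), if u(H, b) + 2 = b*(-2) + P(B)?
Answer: -12638420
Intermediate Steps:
B = -1 (B = -6 + 5 = -1)
u(H, b) = -2*b (u(H, b) = -2 + (b*(-2) - 2*(-1)) = -2 + (-2*b + 2) = -2 + (2 - 2*b) = -2*b)
(-4587 + 377)*(2932 + u(51, -35)) = (-4587 + 377)*(2932 - 2*(-35)) = -4210*(2932 + 70) = -4210*3002 = -12638420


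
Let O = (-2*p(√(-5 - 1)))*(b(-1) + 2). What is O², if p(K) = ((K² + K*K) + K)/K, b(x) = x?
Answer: -92 + 16*I*√6 ≈ -92.0 + 39.192*I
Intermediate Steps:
p(K) = (K + 2*K²)/K (p(K) = ((K² + K²) + K)/K = (2*K² + K)/K = (K + 2*K²)/K)
O = -2 - 4*I*√6 (O = (-2*(1 + 2*√(-5 - 1)))*(-1 + 2) = -2*(1 + 2*√(-6))*1 = -2*(1 + 2*(I*√6))*1 = -2*(1 + 2*I*√6)*1 = (-2 - 4*I*√6)*1 = -2 - 4*I*√6 ≈ -2.0 - 9.798*I)
O² = (-2 - 4*I*√6)²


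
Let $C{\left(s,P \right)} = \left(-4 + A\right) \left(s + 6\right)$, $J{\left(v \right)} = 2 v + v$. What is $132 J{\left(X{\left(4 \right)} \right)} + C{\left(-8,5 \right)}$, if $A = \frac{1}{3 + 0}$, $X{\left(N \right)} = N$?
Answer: $\frac{4774}{3} \approx 1591.3$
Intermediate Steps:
$A = \frac{1}{3} \approx 0.33333$
$J{\left(v \right)} = 3 v$
$C{\left(s,P \right)} = -22 - \frac{11 s}{3}$ ($C{\left(s,P \right)} = \left(-4 + \frac{1}{3}\right) \left(s + 6\right) = - \frac{11 \left(6 + s\right)}{3} = -22 - \frac{11 s}{3}$)
$132 J{\left(X{\left(4 \right)} \right)} + C{\left(-8,5 \right)} = 132 \cdot 3 \cdot 4 - - \frac{22}{3} = 132 \cdot 12 + \left(-22 + \frac{88}{3}\right) = 1584 + \frac{22}{3} = \frac{4774}{3}$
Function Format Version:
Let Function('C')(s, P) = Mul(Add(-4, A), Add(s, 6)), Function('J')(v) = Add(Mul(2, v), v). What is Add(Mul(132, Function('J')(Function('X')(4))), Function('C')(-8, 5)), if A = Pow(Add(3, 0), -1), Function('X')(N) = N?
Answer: Rational(4774, 3) ≈ 1591.3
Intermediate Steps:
A = Rational(1, 3) (A = Pow(3, -1) = Rational(1, 3) ≈ 0.33333)
Function('J')(v) = Mul(3, v)
Function('C')(s, P) = Add(-22, Mul(Rational(-11, 3), s)) (Function('C')(s, P) = Mul(Add(-4, Rational(1, 3)), Add(s, 6)) = Mul(Rational(-11, 3), Add(6, s)) = Add(-22, Mul(Rational(-11, 3), s)))
Add(Mul(132, Function('J')(Function('X')(4))), Function('C')(-8, 5)) = Add(Mul(132, Mul(3, 4)), Add(-22, Mul(Rational(-11, 3), -8))) = Add(Mul(132, 12), Add(-22, Rational(88, 3))) = Add(1584, Rational(22, 3)) = Rational(4774, 3)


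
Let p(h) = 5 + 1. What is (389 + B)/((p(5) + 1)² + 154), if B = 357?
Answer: 746/203 ≈ 3.6749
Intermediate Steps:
p(h) = 6
(389 + B)/((p(5) + 1)² + 154) = (389 + 357)/((6 + 1)² + 154) = 746/(7² + 154) = 746/(49 + 154) = 746/203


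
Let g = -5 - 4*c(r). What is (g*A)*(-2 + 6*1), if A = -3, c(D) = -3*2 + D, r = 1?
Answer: -180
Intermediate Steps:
c(D) = -6 + D
g = 15 (g = -5 - 4*(-6 + 1) = -5 - 4*(-5) = -5 + 20 = 15)
(g*A)*(-2 + 6*1) = (15*(-3))*(-2 + 6*1) = -45*(-2 + 6) = -45*4 = -180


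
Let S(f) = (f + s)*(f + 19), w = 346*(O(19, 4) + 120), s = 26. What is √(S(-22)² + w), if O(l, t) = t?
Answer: 2*√10762 ≈ 207.48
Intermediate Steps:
w = 42904 (w = 346*(4 + 120) = 346*124 = 42904)
S(f) = (19 + f)*(26 + f) (S(f) = (f + 26)*(f + 19) = (26 + f)*(19 + f) = (19 + f)*(26 + f))
√(S(-22)² + w) = √((494 + (-22)² + 45*(-22))² + 42904) = √((494 + 484 - 990)² + 42904) = √((-12)² + 42904) = √(144 + 42904) = √43048 = 2*√10762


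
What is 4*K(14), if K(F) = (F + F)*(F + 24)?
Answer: 4256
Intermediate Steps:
K(F) = 2*F*(24 + F) (K(F) = (2*F)*(24 + F) = 2*F*(24 + F))
4*K(14) = 4*(2*14*(24 + 14)) = 4*(2*14*38) = 4*1064 = 4256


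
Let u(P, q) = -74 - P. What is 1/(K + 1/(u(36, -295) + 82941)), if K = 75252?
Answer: 82831/6233198413 ≈ 1.3289e-5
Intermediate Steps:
1/(K + 1/(u(36, -295) + 82941)) = 1/(75252 + 1/((-74 - 1*36) + 82941)) = 1/(75252 + 1/((-74 - 36) + 82941)) = 1/(75252 + 1/(-110 + 82941)) = 1/(75252 + 1/82831) = 1/(6233198413/82831) = 82831/6233198413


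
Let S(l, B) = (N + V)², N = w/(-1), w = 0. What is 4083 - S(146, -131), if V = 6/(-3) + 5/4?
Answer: 65319/16 ≈ 4082.4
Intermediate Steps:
N = 0 (N = 0/(-1) = 0*(-1) = 0)
V = -¾ (V = 6*(-⅓) + 5*(¼) = -2 + 5/4 = -¾ ≈ -0.75000)
S(l, B) = 9/16 (S(l, B) = (0 - ¾)² = (-¾)² = 9/16)
4083 - S(146, -131) = 4083 - 1*9/16 = 4083 - 9/16 = 65319/16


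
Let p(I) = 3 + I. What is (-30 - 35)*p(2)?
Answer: -325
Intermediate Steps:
(-30 - 35)*p(2) = (-30 - 35)*(3 + 2) = -65*5 = -325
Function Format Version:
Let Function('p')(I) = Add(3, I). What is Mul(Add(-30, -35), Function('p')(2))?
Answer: -325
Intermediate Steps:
Mul(Add(-30, -35), Function('p')(2)) = Mul(Add(-30, -35), Add(3, 2)) = Mul(-65, 5) = -325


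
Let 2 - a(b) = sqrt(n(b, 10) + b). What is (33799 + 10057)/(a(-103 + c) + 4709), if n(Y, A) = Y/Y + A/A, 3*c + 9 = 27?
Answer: 12912851/1387101 + 2741*I*sqrt(95)/1387101 ≈ 9.3092 + 0.01926*I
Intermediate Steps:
c = 6 (c = -3 + (1/3)*27 = -3 + 9 = 6)
n(Y, A) = 2 (n(Y, A) = 1 + 1 = 2)
a(b) = 2 - sqrt(2 + b)
(33799 + 10057)/(a(-103 + c) + 4709) = (33799 + 10057)/((2 - sqrt(2 + (-103 + 6))) + 4709) = 43856/((2 - sqrt(2 - 97)) + 4709) = 43856/((2 - sqrt(-95)) + 4709) = 43856/((2 - I*sqrt(95)) + 4709) = 43856/(4711 - I*sqrt(95))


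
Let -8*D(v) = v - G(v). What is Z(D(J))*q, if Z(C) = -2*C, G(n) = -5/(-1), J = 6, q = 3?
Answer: 3/4 ≈ 0.75000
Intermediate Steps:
G(n) = 5 (G(n) = -5*(-1) = 5)
D(v) = 5/8 - v/8 (D(v) = -(v - 1*5)/8 = -(v - 5)/8 = -(-5 + v)/8 = 5/8 - v/8)
Z(D(J))*q = -2*(5/8 - 1/8*6)*3 = -2*(5/8 - 3/4)*3 = -2*(-1/8)*3 = (1/4)*3 = 3/4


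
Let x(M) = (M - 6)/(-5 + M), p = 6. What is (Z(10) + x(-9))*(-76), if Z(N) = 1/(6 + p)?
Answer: -1843/21 ≈ -87.762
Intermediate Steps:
x(M) = (-6 + M)/(-5 + M)
Z(N) = 1/12 (Z(N) = 1/(6 + 6) = 1/12)
(Z(10) + x(-9))*(-76) = (1/12 + (-6 - 9)/(-5 - 9))*(-76) = (1/12 - 15/(-14))*(-76) = (1/12 - 1/14*(-15))*(-76) = (1/12 + 15/14)*(-76) = (97/84)*(-76) = -1843/21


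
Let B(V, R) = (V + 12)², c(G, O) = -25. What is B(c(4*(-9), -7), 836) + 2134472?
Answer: 2134641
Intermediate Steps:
B(V, R) = (12 + V)²
B(c(4*(-9), -7), 836) + 2134472 = (12 - 25)² + 2134472 = (-13)² + 2134472 = 169 + 2134472 = 2134641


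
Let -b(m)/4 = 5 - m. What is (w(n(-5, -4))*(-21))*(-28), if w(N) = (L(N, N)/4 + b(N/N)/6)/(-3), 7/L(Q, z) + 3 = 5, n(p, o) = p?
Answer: 2107/6 ≈ 351.17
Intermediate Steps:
b(m) = -20 + 4*m (b(m) = -4*(5 - m) = -20 + 4*m)
L(Q, z) = 7/2 (L(Q, z) = 7/(-3 + 5) = 7/2)
w(N) = 43/72 (w(N) = ((7/2)/4 + (-20 + 4*(N/N))/6)/(-3) = ((7/2)*(¼) + (-20 + 4*1)*(⅙))*(-⅓) = (7/8 + (-20 + 4)*(⅙))*(-⅓) = (7/8 - 16*⅙)*(-⅓) = (7/8 - 8/3)*(-⅓) = -43/24*(-⅓) = 43/72)
(w(n(-5, -4))*(-21))*(-28) = ((43/72)*(-21))*(-28) = -301/24*(-28) = 2107/6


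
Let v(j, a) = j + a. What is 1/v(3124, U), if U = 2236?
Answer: 1/5360 ≈ 0.00018657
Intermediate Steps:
v(j, a) = a + j
1/v(3124, U) = 1/(2236 + 3124) = 1/5360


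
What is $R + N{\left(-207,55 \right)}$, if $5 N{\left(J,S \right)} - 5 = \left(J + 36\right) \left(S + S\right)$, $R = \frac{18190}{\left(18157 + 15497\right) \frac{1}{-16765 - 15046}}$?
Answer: $- \frac{352607392}{16827} \approx -20955.0$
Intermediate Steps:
$R = - \frac{289321045}{16827}$ ($R = \frac{18190}{33654 \frac{1}{-31811}} = \frac{18190}{33654 \left(- \frac{1}{31811}\right)} = \frac{18190}{- \frac{33654}{31811}} = 18190 \left(- \frac{31811}{33654}\right) = - \frac{289321045}{16827} \approx -17194.0$)
$N{\left(J,S \right)} = 1 + \frac{2 S \left(36 + J\right)}{5}$ ($N{\left(J,S \right)} = 1 + \frac{\left(J + 36\right) \left(S + S\right)}{5} = 1 + \frac{\left(36 + J\right) 2 S}{5} = 1 + \frac{2 S \left(36 + J\right)}{5}$)
$R + N{\left(-207,55 \right)} = - \frac{289321045}{16827} + \left(1 + \frac{72}{5} \cdot 55 + \frac{2}{5} \left(-207\right) 55\right) = - \frac{289321045}{16827} + \left(1 + 792 - 4554\right) = - \frac{289321045}{16827} - 3761 = - \frac{352607392}{16827}$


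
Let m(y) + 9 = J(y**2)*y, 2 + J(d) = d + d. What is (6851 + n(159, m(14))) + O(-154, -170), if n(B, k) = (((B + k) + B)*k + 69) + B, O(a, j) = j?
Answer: 31453728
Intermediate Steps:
J(d) = -2 + 2*d (J(d) = -2 + (d + d) = -2 + 2*d)
m(y) = -9 + y*(-2 + 2*y**2) (m(y) = -9 + (-2 + 2*y**2)*y = -9 + y*(-2 + 2*y**2))
n(B, k) = 69 + B + k*(k + 2*B) (n(B, k) = ((k + 2*B)*k + 69) + B = (k*(k + 2*B) + 69) + B = (69 + k*(k + 2*B)) + B = 69 + B + k*(k + 2*B))
(6851 + n(159, m(14))) + O(-154, -170) = (6851 + (69 + 159 + (-9 + 2*14*(-1 + 14**2))**2 + 2*159*(-9 + 2*14*(-1 + 14**2)))) - 170 = (6851 + (69 + 159 + (-9 + 2*14*(-1 + 196))**2 + 2*159*(-9 + 2*14*(-1 + 196)))) - 170 = (6851 + (69 + 159 + (-9 + 2*14*195)**2 + 2*159*(-9 + 2*14*195))) - 170 = (6851 + (69 + 159 + (-9 + 5460)**2 + 2*159*(-9 + 5460))) - 170 = (6851 + (69 + 159 + 5451**2 + 2*159*5451)) - 170 = (6851 + (69 + 159 + 29713401 + 1733418)) - 170 = (6851 + 31447047) - 170 = 31453898 - 170 = 31453728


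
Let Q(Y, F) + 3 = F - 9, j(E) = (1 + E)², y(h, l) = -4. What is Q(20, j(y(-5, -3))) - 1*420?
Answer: -423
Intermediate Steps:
Q(Y, F) = -12 + F (Q(Y, F) = -3 + (F - 9) = -3 + (-9 + F) = -12 + F)
Q(20, j(y(-5, -3))) - 1*420 = (-12 + (1 - 4)²) - 1*420 = (-12 + (-3)²) - 420 = (-12 + 9) - 420 = -3 - 420 = -423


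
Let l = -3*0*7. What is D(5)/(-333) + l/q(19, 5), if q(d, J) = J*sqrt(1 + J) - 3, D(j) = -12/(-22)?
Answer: -2/1221 ≈ -0.0016380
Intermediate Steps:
D(j) = 6/11 (D(j) = -12*(-1/22) = 6/11)
l = 0 (l = 0*7 = 0)
q(d, J) = -3 + J*sqrt(1 + J)
D(5)/(-333) + l/q(19, 5) = (6/11)/(-333) + 0/(-3 + 5*sqrt(1 + 5)) = (6/11)*(-1/333) + 0/(-3 + 5*sqrt(6)) = -2/1221 + 0 = -2/1221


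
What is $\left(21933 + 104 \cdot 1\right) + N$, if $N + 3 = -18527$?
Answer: $3507$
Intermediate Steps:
$N = -18530$ ($N = -3 - 18527 = -18530$)
$\left(21933 + 104 \cdot 1\right) + N = \left(21933 + 104 \cdot 1\right) - 18530 = \left(21933 + 104\right) - 18530 = 22037 - 18530 = 3507$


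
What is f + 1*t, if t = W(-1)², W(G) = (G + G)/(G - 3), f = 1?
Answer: 5/4 ≈ 1.2500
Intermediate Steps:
W(G) = 2*G/(-3 + G) (W(G) = (2*G)/(-3 + G) = 2*G/(-3 + G))
t = ¼ (t = (2*(-1)/(-3 - 1))² = (2*(-1)/(-4))² = (2*(-1)*(-¼))² = (½)² = ¼ ≈ 0.25000)
f + 1*t = 1 + 1*(¼) = 1 + ¼ = 5/4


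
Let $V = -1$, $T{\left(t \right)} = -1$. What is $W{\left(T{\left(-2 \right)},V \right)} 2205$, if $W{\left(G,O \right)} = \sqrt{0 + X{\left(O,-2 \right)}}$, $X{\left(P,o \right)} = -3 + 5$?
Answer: $2205 \sqrt{2} \approx 3118.3$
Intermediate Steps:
$X{\left(P,o \right)} = 2$
$W{\left(G,O \right)} = \sqrt{2}$ ($W{\left(G,O \right)} = \sqrt{0 + 2} = \sqrt{2}$)
$W{\left(T{\left(-2 \right)},V \right)} 2205 = \sqrt{2} \cdot 2205 = 2205 \sqrt{2}$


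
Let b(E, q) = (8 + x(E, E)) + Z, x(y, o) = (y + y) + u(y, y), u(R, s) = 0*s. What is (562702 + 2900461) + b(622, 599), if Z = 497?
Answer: 3464912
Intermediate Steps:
u(R, s) = 0
x(y, o) = 2*y (x(y, o) = (y + y) + 0 = 2*y + 0 = 2*y)
b(E, q) = 505 + 2*E (b(E, q) = (8 + 2*E) + 497 = 505 + 2*E)
(562702 + 2900461) + b(622, 599) = (562702 + 2900461) + (505 + 2*622) = 3463163 + (505 + 1244) = 3463163 + 1749 = 3464912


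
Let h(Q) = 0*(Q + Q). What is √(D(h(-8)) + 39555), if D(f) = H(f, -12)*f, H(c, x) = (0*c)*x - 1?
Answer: 3*√4395 ≈ 198.88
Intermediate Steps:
H(c, x) = -1 (H(c, x) = 0*x - 1 = 0 - 1 = -1)
h(Q) = 0 (h(Q) = 0*(2*Q) = 0)
D(f) = -f
√(D(h(-8)) + 39555) = √(-1*0 + 39555) = √(0 + 39555) = √39555 = 3*√4395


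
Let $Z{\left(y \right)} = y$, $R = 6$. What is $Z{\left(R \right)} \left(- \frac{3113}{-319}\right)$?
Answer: $\frac{1698}{29} \approx 58.552$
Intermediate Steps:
$Z{\left(R \right)} \left(- \frac{3113}{-319}\right) = 6 \left(- \frac{3113}{-319}\right) = 6 \left(\left(-3113\right) \left(- \frac{1}{319}\right)\right) = 6 \cdot \frac{283}{29} = \frac{1698}{29}$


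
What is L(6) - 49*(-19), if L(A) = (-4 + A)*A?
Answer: 943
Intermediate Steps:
L(A) = A*(-4 + A)
L(6) - 49*(-19) = 6*(-4 + 6) - 49*(-19) = 6*2 + 931 = 12 + 931 = 943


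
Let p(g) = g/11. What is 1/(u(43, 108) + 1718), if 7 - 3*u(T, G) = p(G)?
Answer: 33/56663 ≈ 0.00058239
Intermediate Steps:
p(g) = g/11 (p(g) = g*(1/11) = g/11)
u(T, G) = 7/3 - G/33
1/(u(43, 108) + 1718) = 1/((7/3 - 1/33*108) + 1718) = 1/((7/3 - 36/11) + 1718) = 1/(-31/33 + 1718) = 1/(56663/33) = 33/56663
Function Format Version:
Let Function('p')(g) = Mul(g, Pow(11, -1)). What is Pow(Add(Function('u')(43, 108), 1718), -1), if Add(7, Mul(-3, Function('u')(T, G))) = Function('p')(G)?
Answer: Rational(33, 56663) ≈ 0.00058239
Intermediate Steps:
Function('p')(g) = Mul(Rational(1, 11), g) (Function('p')(g) = Mul(g, Rational(1, 11)) = Mul(Rational(1, 11), g))
Function('u')(T, G) = Add(Rational(7, 3), Mul(Rational(-1, 33), G)) (Function('u')(T, G) = Add(Rational(7, 3), Mul(Rational(-1, 3), Mul(Rational(1, 11), G))) = Add(Rational(7, 3), Mul(Rational(-1, 33), G)))
Pow(Add(Function('u')(43, 108), 1718), -1) = Pow(Add(Add(Rational(7, 3), Mul(Rational(-1, 33), 108)), 1718), -1) = Pow(Add(Add(Rational(7, 3), Rational(-36, 11)), 1718), -1) = Pow(Add(Rational(-31, 33), 1718), -1) = Pow(Rational(56663, 33), -1) = Rational(33, 56663)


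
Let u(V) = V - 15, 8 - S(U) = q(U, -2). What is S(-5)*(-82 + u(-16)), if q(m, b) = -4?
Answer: -1356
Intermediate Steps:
S(U) = 12 (S(U) = 8 - 1*(-4) = 8 + 4 = 12)
u(V) = -15 + V
S(-5)*(-82 + u(-16)) = 12*(-82 + (-15 - 16)) = 12*(-82 - 31) = 12*(-113) = -1356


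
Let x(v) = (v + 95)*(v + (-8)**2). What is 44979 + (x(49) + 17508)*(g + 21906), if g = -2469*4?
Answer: 406418379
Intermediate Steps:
g = -9876
x(v) = (64 + v)*(95 + v) (x(v) = (95 + v)*(v + 64) = (95 + v)*(64 + v) = (64 + v)*(95 + v))
44979 + (x(49) + 17508)*(g + 21906) = 44979 + ((6080 + 49**2 + 159*49) + 17508)*(-9876 + 21906) = 44979 + ((6080 + 2401 + 7791) + 17508)*12030 = 44979 + (16272 + 17508)*12030 = 44979 + 33780*12030 = 44979 + 406373400 = 406418379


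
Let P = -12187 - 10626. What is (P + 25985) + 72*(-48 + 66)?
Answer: 4468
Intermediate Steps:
P = -22813
(P + 25985) + 72*(-48 + 66) = (-22813 + 25985) + 72*(-48 + 66) = 3172 + 72*18 = 3172 + 1296 = 4468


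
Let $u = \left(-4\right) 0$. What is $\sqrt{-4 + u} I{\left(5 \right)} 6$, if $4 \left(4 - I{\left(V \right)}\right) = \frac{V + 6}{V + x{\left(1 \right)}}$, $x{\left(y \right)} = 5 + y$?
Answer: $45 i \approx 45.0 i$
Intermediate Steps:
$I{\left(V \right)} = \frac{15}{4}$ ($I{\left(V \right)} = 4 - \frac{\left(V + 6\right) \frac{1}{V + \left(5 + 1\right)}}{4} = 4 - \frac{\left(6 + V\right) \frac{1}{V + 6}}{4} = 4 - \frac{\left(6 + V\right) \frac{1}{6 + V}}{4} = 4 - \frac{1}{4} = \frac{15}{4}$)
$u = 0$
$\sqrt{-4 + u} I{\left(5 \right)} 6 = \sqrt{-4 + 0} \cdot \frac{15}{4} \cdot 6 = \sqrt{-4} \cdot \frac{15}{4} \cdot 6 = 2 i \frac{15}{4} \cdot 6 = \frac{15 i}{2} \cdot 6 = 45 i$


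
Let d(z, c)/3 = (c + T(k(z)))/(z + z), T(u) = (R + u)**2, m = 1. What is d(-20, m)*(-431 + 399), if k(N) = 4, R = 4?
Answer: 156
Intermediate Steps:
T(u) = (4 + u)**2
d(z, c) = 3*(64 + c)/(2*z) (d(z, c) = 3*((c + (4 + 4)**2)/(z + z)) = 3*((c + 8**2)/((2*z))) = 3*((c + 64)*(1/(2*z))) = 3*((64 + c)*(1/(2*z))) = 3*((64 + c)/(2*z)) = 3*(64 + c)/(2*z))
d(-20, m)*(-431 + 399) = ((3/2)*(64 + 1)/(-20))*(-431 + 399) = ((3/2)*(-1/20)*65)*(-32) = -39/8*(-32) = 156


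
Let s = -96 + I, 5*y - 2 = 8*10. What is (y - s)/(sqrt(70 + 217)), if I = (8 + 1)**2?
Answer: 157*sqrt(287)/1435 ≈ 1.8535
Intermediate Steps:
I = 81 (I = 9**2 = 81)
y = 82/5 (y = 2/5 + (8*10)/5 = 2/5 + (1/5)*80 = 2/5 + 16 = 82/5 ≈ 16.400)
s = -15 (s = -96 + 81 = -15)
(y - s)/(sqrt(70 + 217)) = (82/5 - 1*(-15))/(sqrt(70 + 217)) = (82/5 + 15)/(sqrt(287)) = (sqrt(287)/287)*(157/5) = 157*sqrt(287)/1435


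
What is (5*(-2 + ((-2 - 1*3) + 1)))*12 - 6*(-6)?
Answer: -324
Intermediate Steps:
(5*(-2 + ((-2 - 1*3) + 1)))*12 - 6*(-6) = (5*(-2 + ((-2 - 3) + 1)))*12 + 36 = (5*(-2 + (-5 + 1)))*12 + 36 = (5*(-2 - 4))*12 + 36 = (5*(-6))*12 + 36 = -30*12 + 36 = -360 + 36 = -324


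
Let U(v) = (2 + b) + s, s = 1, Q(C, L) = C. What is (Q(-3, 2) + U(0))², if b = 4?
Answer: 16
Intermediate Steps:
U(v) = 7 (U(v) = (2 + 4) + 1 = 6 + 1 = 7)
(Q(-3, 2) + U(0))² = (-3 + 7)² = 4² = 16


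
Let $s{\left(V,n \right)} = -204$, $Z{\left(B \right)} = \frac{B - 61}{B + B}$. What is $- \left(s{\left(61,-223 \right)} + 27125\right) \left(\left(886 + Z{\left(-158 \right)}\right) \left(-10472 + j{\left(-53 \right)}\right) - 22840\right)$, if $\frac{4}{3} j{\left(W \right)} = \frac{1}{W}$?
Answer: $\frac{16787444839457745}{66992} \approx 2.5059 \cdot 10^{11}$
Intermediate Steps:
$Z{\left(B \right)} = \frac{-61 + B}{2 B}$
$j{\left(W \right)} = \frac{3}{4 W}$
$- \left(s{\left(61,-223 \right)} + 27125\right) \left(\left(886 + Z{\left(-158 \right)}\right) \left(-10472 + j{\left(-53 \right)}\right) - 22840\right) = - \left(-204 + 27125\right) \left(\left(886 + \frac{-61 - 158}{2 \left(-158\right)}\right) \left(-10472 + \frac{3}{4 \left(-53\right)}\right) - 22840\right) = - 26921 \left(\left(886 + \frac{1}{2} \left(- \frac{1}{158}\right) \left(-219\right)\right) \left(-10472 + \frac{3}{4} \left(- \frac{1}{53}\right)\right) - 22840\right) = - 26921 \left(\left(886 + \frac{219}{316}\right) \left(-10472 - \frac{3}{212}\right) - 22840\right) = - 26921 \left(\frac{280195}{316} \left(- \frac{2220067}{212}\right) - 22840\right) = - 26921 \left(- \frac{622051673065}{66992} - 22840\right) = - \frac{26921 \left(-623581770345\right)}{66992} = \left(-1\right) \left(- \frac{16787444839457745}{66992}\right) = \frac{16787444839457745}{66992}$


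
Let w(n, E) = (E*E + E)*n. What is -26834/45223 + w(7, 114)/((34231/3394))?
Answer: 14084570771086/1548028513 ≈ 9098.4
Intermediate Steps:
w(n, E) = n*(E + E²) (w(n, E) = (E² + E)*n = (E + E²)*n = n*(E + E²))
-26834/45223 + w(7, 114)/((34231/3394)) = -26834/45223 + (114*7*(1 + 114))/((34231/3394)) = -26834*1/45223 + (114*7*115)/((34231*(1/3394))) = -26834/45223 + 91770/(34231/3394) = -26834/45223 + 91770*(3394/34231) = -26834/45223 + 311467380/34231 = 14084570771086/1548028513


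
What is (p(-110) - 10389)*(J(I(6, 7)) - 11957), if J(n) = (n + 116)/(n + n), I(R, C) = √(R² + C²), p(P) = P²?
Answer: -40915143/2 + 99238*√85/85 ≈ -2.0447e+7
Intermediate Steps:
I(R, C) = √(C² + R²)
J(n) = (116 + n)/(2*n) (J(n) = (116 + n)/((2*n)) = (116 + n)*(1/(2*n)) = (116 + n)/(2*n))
(p(-110) - 10389)*(J(I(6, 7)) - 11957) = ((-110)² - 10389)*((116 + √(7² + 6²))/(2*(√(7² + 6²))) - 11957) = (12100 - 10389)*((116 + √(49 + 36))/(2*(√(49 + 36))) - 11957) = 1711*((116 + √85)/(2*(√85)) - 11957) = 1711*((√85/85)*(116 + √85)/2 - 11957) = 1711*(√85*(116 + √85)/170 - 11957) = 1711*(-11957 + √85*(116 + √85)/170) = -20458427 + 1711*√85*(116 + √85)/170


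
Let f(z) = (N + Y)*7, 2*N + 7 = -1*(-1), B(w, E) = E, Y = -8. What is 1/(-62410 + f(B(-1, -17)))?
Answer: -1/62487 ≈ -1.6003e-5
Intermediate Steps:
N = -3 (N = -7/2 + (-1*(-1))/2 = -7/2 + (½)*1 = -7/2 + ½ = -3)
f(z) = -77 (f(z) = (-3 - 8)*7 = -11*7 = -77)
1/(-62410 + f(B(-1, -17))) = 1/(-62410 - 77) = 1/(-62487) = -1/62487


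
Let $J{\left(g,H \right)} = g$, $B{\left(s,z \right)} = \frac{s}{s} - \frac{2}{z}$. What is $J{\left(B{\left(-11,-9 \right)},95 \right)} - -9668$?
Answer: $\frac{87023}{9} \approx 9669.2$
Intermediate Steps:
$B{\left(s,z \right)} = 1 - \frac{2}{z}$
$J{\left(B{\left(-11,-9 \right)},95 \right)} - -9668 = \frac{-2 - 9}{-9} - -9668 = \left(- \frac{1}{9}\right) \left(-11\right) + 9668 = \frac{11}{9} + 9668 = \frac{87023}{9}$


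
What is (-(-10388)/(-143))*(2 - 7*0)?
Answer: -20776/143 ≈ -145.29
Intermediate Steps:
(-(-10388)/(-143))*(2 - 7*0) = (-(-10388)*(-1)/143)*(2 + 0) = -53*196/143*2 = -10388/143*2 = -20776/143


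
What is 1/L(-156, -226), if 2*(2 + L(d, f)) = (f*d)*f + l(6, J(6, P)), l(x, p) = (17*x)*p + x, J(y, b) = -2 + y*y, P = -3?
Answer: -1/3982193 ≈ -2.5112e-7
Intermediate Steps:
J(y, b) = -2 + y²
l(x, p) = x + 17*p*x (l(x, p) = 17*p*x + x = x + 17*p*x)
L(d, f) = 1735 + d*f²/2 (L(d, f) = -2 + ((f*d)*f + 6*(1 + 17*(-2 + 6²)))/2 = -2 + ((d*f)*f + 6*(1 + 17*(-2 + 36)))/2 = -2 + (d*f² + 6*(1 + 17*34))/2 = -2 + (d*f² + 6*(1 + 578))/2 = -2 + (d*f² + 6*579)/2 = -2 + (d*f² + 3474)/2 = -2 + (3474 + d*f²)/2 = -2 + (1737 + d*f²/2) = 1735 + d*f²/2)
1/L(-156, -226) = 1/(1735 + (½)*(-156)*(-226)²) = 1/(1735 + (½)*(-156)*51076) = 1/(1735 - 3983928) = 1/(-3982193) = -1/3982193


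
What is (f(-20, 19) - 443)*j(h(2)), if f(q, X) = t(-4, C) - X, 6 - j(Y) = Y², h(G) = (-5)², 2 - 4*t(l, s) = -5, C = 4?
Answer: 1139579/4 ≈ 2.8490e+5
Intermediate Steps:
t(l, s) = 7/4 (t(l, s) = ½ - ¼*(-5) = ½ + 5/4 = 7/4)
h(G) = 25
j(Y) = 6 - Y²
f(q, X) = 7/4 - X
(f(-20, 19) - 443)*j(h(2)) = ((7/4 - 1*19) - 443)*(6 - 1*25²) = ((7/4 - 19) - 443)*(6 - 1*625) = (-69/4 - 443)*(6 - 625) = -1841/4*(-619) = 1139579/4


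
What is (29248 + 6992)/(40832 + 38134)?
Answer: 6040/13161 ≈ 0.45893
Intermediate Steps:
(29248 + 6992)/(40832 + 38134) = 36240/78966 = 36240*(1/78966) = 6040/13161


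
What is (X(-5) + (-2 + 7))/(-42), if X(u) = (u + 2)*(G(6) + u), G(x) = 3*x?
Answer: 17/21 ≈ 0.80952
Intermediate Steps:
X(u) = (2 + u)*(18 + u) (X(u) = (u + 2)*(3*6 + u) = (2 + u)*(18 + u))
(X(-5) + (-2 + 7))/(-42) = ((36 + (-5)² + 20*(-5)) + (-2 + 7))/(-42) = -((36 + 25 - 100) + 5)/42 = -(-39 + 5)/42 = -1/42*(-34) = 17/21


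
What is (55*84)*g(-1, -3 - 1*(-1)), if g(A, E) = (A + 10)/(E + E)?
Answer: -10395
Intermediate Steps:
g(A, E) = (10 + A)/(2*E) (g(A, E) = (10 + A)/((2*E)) = (10 + A)*(1/(2*E)) = (10 + A)/(2*E))
(55*84)*g(-1, -3 - 1*(-1)) = (55*84)*((10 - 1)/(2*(-3 - 1*(-1)))) = 4620*((½)*9/(-3 + 1)) = 4620*((½)*9/(-2)) = 4620*((½)*(-½)*9) = 4620*(-9/4) = -10395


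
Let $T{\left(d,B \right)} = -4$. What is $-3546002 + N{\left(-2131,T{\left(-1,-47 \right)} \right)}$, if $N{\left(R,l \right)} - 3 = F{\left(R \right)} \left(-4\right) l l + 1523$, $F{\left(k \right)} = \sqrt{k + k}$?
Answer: $-3544476 - 64 i \sqrt{4262} \approx -3.5445 \cdot 10^{6} - 4178.2 i$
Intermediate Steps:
$F{\left(k \right)} = \sqrt{2} \sqrt{k}$ ($F{\left(k \right)} = \sqrt{2 k} = \sqrt{2} \sqrt{k}$)
$N{\left(R,l \right)} = 1526 - 4 \sqrt{2} \sqrt{R} l^{2}$ ($N{\left(R,l \right)} = 3 + \left(\sqrt{2} \sqrt{R} \left(-4\right) l l + 1523\right) = 3 + \left(- 4 \sqrt{2} \sqrt{R} l l + 1523\right) = 3 + \left(- 4 l \sqrt{2} \sqrt{R} l + 1523\right) = 3 - \left(-1523 + 4 \sqrt{2} \sqrt{R} l^{2}\right) = 1526 - 4 \sqrt{2} \sqrt{R} l^{2}$)
$-3546002 + N{\left(-2131,T{\left(-1,-47 \right)} \right)} = -3546002 + \left(1526 - 4 \sqrt{2} \sqrt{-2131} \left(-4\right)^{2}\right) = -3546002 + \left(1526 - 4 \sqrt{2} i \sqrt{2131} \cdot 16\right) = -3546002 + \left(1526 - 64 i \sqrt{4262}\right) = -3544476 - 64 i \sqrt{4262}$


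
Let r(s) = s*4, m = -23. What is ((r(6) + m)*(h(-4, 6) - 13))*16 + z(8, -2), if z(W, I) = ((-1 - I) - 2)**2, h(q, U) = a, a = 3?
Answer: -159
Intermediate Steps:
h(q, U) = 3
z(W, I) = (-3 - I)**2
r(s) = 4*s
((r(6) + m)*(h(-4, 6) - 13))*16 + z(8, -2) = ((4*6 - 23)*(3 - 13))*16 + (3 - 2)**2 = ((24 - 23)*(-10))*16 + 1**2 = (1*(-10))*16 + 1 = -10*16 + 1 = -160 + 1 = -159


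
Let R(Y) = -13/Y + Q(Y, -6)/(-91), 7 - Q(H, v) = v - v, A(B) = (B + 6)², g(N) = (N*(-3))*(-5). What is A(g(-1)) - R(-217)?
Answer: 228549/2821 ≈ 81.017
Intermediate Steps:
g(N) = 15*N (g(N) = -3*N*(-5) = 15*N)
A(B) = (6 + B)²
Q(H, v) = 7 (Q(H, v) = 7 - (v - v) = 7 - 1*0 = 7 + 0 = 7)
R(Y) = -1/13 - 13/Y (R(Y) = -13/Y + 7/(-91) = -13/Y + 7*(-1/91) = -13/Y - 1/13 = -1/13 - 13/Y)
A(g(-1)) - R(-217) = (6 + 15*(-1))² - (-169 - 1*(-217))/(13*(-217)) = (6 - 15)² - (-1)*(-169 + 217)/(13*217) = (-9)² - (-1)*48/(13*217) = 81 - 1*(-48/2821) = 81 + 48/2821 = 228549/2821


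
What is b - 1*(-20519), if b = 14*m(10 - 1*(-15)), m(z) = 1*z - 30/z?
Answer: 104261/5 ≈ 20852.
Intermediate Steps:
m(z) = z - 30/z
b = 1666/5 (b = 14*((10 - 1*(-15)) - 30/(10 - 1*(-15))) = 14*((10 + 15) - 30/(10 + 15)) = 14*(25 - 30/25) = 14*(25 - 30*1/25) = 14*(25 - 6/5) = 14*(119/5) = 1666/5 ≈ 333.20)
b - 1*(-20519) = 1666/5 - 1*(-20519) = 1666/5 + 20519 = 104261/5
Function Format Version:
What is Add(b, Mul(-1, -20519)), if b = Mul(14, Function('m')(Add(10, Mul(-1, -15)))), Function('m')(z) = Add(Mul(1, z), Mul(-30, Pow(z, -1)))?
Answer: Rational(104261, 5) ≈ 20852.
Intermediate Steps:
Function('m')(z) = Add(z, Mul(-30, Pow(z, -1)))
b = Rational(1666, 5) (b = Mul(14, Add(Add(10, Mul(-1, -15)), Mul(-30, Pow(Add(10, Mul(-1, -15)), -1)))) = Mul(14, Add(Add(10, 15), Mul(-30, Pow(Add(10, 15), -1)))) = Mul(14, Add(25, Mul(-30, Pow(25, -1)))) = Mul(14, Add(25, Mul(-30, Rational(1, 25)))) = Mul(14, Add(25, Rational(-6, 5))) = Mul(14, Rational(119, 5)) = Rational(1666, 5) ≈ 333.20)
Add(b, Mul(-1, -20519)) = Add(Rational(1666, 5), Mul(-1, -20519)) = Add(Rational(1666, 5), 20519) = Rational(104261, 5)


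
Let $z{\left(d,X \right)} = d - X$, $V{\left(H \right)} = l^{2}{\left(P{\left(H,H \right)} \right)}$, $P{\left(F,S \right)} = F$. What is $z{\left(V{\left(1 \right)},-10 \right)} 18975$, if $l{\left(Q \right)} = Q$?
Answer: $208725$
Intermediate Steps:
$V{\left(H \right)} = H^{2}$
$z{\left(V{\left(1 \right)},-10 \right)} 18975 = \left(1^{2} - -10\right) 18975 = \left(1 + 10\right) 18975 = 11 \cdot 18975 = 208725$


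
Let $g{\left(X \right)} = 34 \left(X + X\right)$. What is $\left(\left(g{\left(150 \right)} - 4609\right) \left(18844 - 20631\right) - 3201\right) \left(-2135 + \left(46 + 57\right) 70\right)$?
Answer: $-50721163850$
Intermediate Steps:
$g{\left(X \right)} = 68 X$ ($g{\left(X \right)} = 34 \cdot 2 X = 68 X$)
$\left(\left(g{\left(150 \right)} - 4609\right) \left(18844 - 20631\right) - 3201\right) \left(-2135 + \left(46 + 57\right) 70\right) = \left(\left(68 \cdot 150 - 4609\right) \left(18844 - 20631\right) - 3201\right) \left(-2135 + \left(46 + 57\right) 70\right) = \left(\left(10200 - 4609\right) \left(-1787\right) - 3201\right) \left(-2135 + 103 \cdot 70\right) = \left(5591 \left(-1787\right) - 3201\right) \left(-2135 + 7210\right) = \left(-9991117 - 3201\right) 5075 = \left(-9994318\right) 5075 = -50721163850$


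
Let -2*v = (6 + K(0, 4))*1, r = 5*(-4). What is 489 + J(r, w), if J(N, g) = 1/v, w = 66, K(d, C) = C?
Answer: 2444/5 ≈ 488.80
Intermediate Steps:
r = -20
v = -5 (v = -(6 + 4)/2 = -5 ≈ -5.0000)
J(N, g) = -⅕ (J(N, g) = 1/(-5) = -⅕)
489 + J(r, w) = 489 - ⅕ = 2444/5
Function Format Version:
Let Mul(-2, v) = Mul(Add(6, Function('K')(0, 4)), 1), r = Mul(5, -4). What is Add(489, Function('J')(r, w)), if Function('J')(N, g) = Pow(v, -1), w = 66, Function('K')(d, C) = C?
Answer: Rational(2444, 5) ≈ 488.80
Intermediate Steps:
r = -20
v = -5 (v = Mul(Rational(-1, 2), Mul(Add(6, 4), 1)) = Mul(Rational(-1, 2), Mul(10, 1)) = Mul(Rational(-1, 2), 10) = -5)
Function('J')(N, g) = Rational(-1, 5) (Function('J')(N, g) = Pow(-5, -1) = Rational(-1, 5))
Add(489, Function('J')(r, w)) = Add(489, Rational(-1, 5)) = Rational(2444, 5)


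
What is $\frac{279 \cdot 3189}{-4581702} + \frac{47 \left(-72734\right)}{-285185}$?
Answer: $\frac{1712089020929}{145181409430} \approx 11.793$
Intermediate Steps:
$\frac{279 \cdot 3189}{-4581702} + \frac{47 \left(-72734\right)}{-285185} = 889731 \left(- \frac{1}{4581702}\right) - - \frac{3418498}{285185} = - \frac{98859}{509078} + \frac{3418498}{285185} = \frac{1712089020929}{145181409430}$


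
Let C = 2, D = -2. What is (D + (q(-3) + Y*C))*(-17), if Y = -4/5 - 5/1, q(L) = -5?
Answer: 1581/5 ≈ 316.20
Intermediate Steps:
Y = -29/5 (Y = -4*⅕ - 5*1 = -⅘ - 5 = -29/5 ≈ -5.8000)
(D + (q(-3) + Y*C))*(-17) = (-2 + (-5 - 29/5*2))*(-17) = (-2 + (-5 - 58/5))*(-17) = (-2 - 83/5)*(-17) = -93/5*(-17) = 1581/5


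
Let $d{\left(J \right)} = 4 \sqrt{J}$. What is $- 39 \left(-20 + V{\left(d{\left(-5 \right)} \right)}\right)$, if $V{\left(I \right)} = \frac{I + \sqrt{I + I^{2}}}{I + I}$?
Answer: $\frac{1521}{2} + \frac{39 i 5^{\frac{3}{4}} \sqrt{i - 4 \sqrt{5}}}{20} \approx 740.97 + 1.0884 i$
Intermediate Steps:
$V{\left(I \right)} = \frac{I + \sqrt{I + I^{2}}}{2 I}$
$- 39 \left(-20 + V{\left(d{\left(-5 \right)} \right)}\right) = - 39 \left(-20 + \frac{4 \sqrt{-5} + \sqrt{4 \sqrt{-5} \left(1 + 4 \sqrt{-5}\right)}}{2 \cdot 4 \sqrt{-5}}\right) = - 39 \left(-20 + \frac{4 i \sqrt{5} + \sqrt{4 i \sqrt{5} \left(1 + 4 i \sqrt{5}\right)}}{2 \cdot 4 i \sqrt{5}}\right) = - 39 \left(-20 + \frac{- \frac{i \sqrt{5}}{20} \left(4 i \sqrt{5} + \sqrt{4 i \sqrt{5} \left(1 + 4 i \sqrt{5}\right)}\right)}{2}\right) = - 39 \left(-20 + \frac{- \frac{i \sqrt{5}}{20} \left(4 i \sqrt{5} + 2 \sqrt[4]{5} \sqrt{i \left(1 + 4 i \sqrt{5}\right)}\right)}{2}\right) = - 39 \left(-20 + \frac{- \frac{i \sqrt{5}}{20} \left(2 \sqrt[4]{5} \sqrt{i \left(1 + 4 i \sqrt{5}\right)} + 4 i \sqrt{5}\right)}{2}\right) = - 39 \left(-20 - \frac{i \sqrt{5} \left(2 \sqrt[4]{5} \sqrt{i \left(1 + 4 i \sqrt{5}\right)} + 4 i \sqrt{5}\right)}{40}\right) = 780 + \frac{39 i \sqrt{5} \left(2 \sqrt[4]{5} \sqrt{i \left(1 + 4 i \sqrt{5}\right)} + 4 i \sqrt{5}\right)}{40}$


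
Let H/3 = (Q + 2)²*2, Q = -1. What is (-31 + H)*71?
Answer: -1775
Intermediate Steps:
H = 6 (H = 3*((-1 + 2)²*2) = 3*(1²*2) = 3*(1*2) = 3*2 = 6)
(-31 + H)*71 = (-31 + 6)*71 = -25*71 = -1775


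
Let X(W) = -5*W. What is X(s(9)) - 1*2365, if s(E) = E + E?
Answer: -2455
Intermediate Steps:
s(E) = 2*E
X(s(9)) - 1*2365 = -10*9 - 1*2365 = -5*18 - 2365 = -90 - 2365 = -2455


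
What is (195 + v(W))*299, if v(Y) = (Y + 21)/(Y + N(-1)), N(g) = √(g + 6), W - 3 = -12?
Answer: 1099722/19 - 897*√5/19 ≈ 57775.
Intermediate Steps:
W = -9 (W = 3 - 12 = -9)
N(g) = √(6 + g)
v(Y) = (21 + Y)/(Y + √5) (v(Y) = (Y + 21)/(Y + √(6 - 1)) = (21 + Y)/(Y + √5))
(195 + v(W))*299 = (195 + (21 - 9)/(-9 + √5))*299 = (195 + 12/(-9 + √5))*299 = 58305 + 3588/(-9 + √5)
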